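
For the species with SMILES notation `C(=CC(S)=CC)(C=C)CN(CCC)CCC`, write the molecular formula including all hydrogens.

C14H25NS

Heavy atoms from the SMILES: 14 C, 1 N, 1 S.
Implicit hydrogens by atom environment:
  6 × C: 2 H each → 12
  3 × C: 3 H each → 9
  3 × C: 1 H each → 3
  2 × C: no H
  1 × N: no H
  1 × S: 1 H
  Total hydrogens = 25.
Molecular formula: C14H25NS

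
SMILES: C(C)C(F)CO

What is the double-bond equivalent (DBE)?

Molecular formula from the SMILES: C4H9FO.
DoU = (2C + 2 + N − H − X)/2 = (2·4 + 2 + 0 − 9 − 1)/2 = 0/2 = 0.
(Structurally: 0 ring(s) + 0 π bond(s) = 0.)

0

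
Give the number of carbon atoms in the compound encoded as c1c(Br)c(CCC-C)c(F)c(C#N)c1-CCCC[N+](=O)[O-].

The symbol for carbon appears 15 times in the SMILES. Lowercase c denotes aromatic carbon and counts toward C.

15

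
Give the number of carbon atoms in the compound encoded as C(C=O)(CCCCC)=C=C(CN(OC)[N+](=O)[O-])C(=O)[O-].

12

The symbol for carbon appears 12 times in the SMILES.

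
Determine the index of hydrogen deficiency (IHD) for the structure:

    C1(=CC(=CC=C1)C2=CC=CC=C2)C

8

Molecular formula from the SMILES: C13H12.
DoU = (2C + 2 + N − H − X)/2 = (2·13 + 2 + 0 − 12 − 0)/2 = 16/2 = 8.
(Structurally: 2 ring(s) + 6 π bond(s) = 8.)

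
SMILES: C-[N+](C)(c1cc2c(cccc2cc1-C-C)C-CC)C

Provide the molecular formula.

Heavy atoms from the SMILES: 18 C, 1 N.
Implicit hydrogens by atom environment:
  5 × C: 3 H each → 15
  5 × C (aromatic): 1 H each → 5
  5 × C (aromatic): no H
  3 × C: 2 H each → 6
  1 × N (charge +1): no H
  Total hydrogens = 26.
Net charge +1.
Molecular formula: C18H26N+

C18H26N+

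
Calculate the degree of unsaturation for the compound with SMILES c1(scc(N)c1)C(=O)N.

Molecular formula from the SMILES: C5H6N2OS.
DoU = (2C + 2 + N − H − X)/2 = (2·5 + 2 + 2 − 6 − 0)/2 = 8/2 = 4.
(Structurally: 1 ring(s) + 3 π bond(s) = 4.)

4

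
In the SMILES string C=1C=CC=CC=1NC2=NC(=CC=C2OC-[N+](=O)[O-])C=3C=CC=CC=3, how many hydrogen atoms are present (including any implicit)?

15

Hydrogens are implicit in SMILES; fill each atom to its normal valence:
  12 × C (aromatic): 1 H each → 12
  5 × C (aromatic): no H
  2 × O: no H
  1 × C: 2 H
  1 × N: 1 H
  1 × N (aromatic): no H
  1 × N (charge +1): no H
  1 × O (charge -1): no H
  Total hydrogens = 15.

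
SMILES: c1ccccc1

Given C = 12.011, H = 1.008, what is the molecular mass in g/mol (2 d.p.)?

Molecular formula: C6H6.
M = 6×12.011 + 6×1.008 = 78.11 g/mol.

78.11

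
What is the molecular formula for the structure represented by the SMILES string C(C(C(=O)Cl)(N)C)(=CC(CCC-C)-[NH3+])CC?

C12H24ClN2O+

Heavy atoms from the SMILES: 12 C, 1 Cl, 2 N, 1 O.
Implicit hydrogens by atom environment:
  4 × C: 2 H each → 8
  3 × C: 3 H each → 9
  3 × C: no H
  2 × C: 1 H each → 2
  1 × Cl: no H
  1 × N (charge +1): 3 H
  1 × N: 2 H
  1 × O: no H
  Total hydrogens = 24.
Net charge +1.
Molecular formula: C12H24ClN2O+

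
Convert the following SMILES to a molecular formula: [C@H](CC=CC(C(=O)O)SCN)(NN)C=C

C9H17N3O2S

Heavy atoms from the SMILES: 9 C, 3 N, 2 O, 1 S.
Implicit hydrogens by atom environment:
  5 × C: 1 H each → 5
  3 × C: 2 H each → 6
  2 × N: 2 H each → 4
  1 × C: no H
  1 × N: 1 H
  1 × O: 1 H
  1 × O: no H
  1 × S: no H
  Total hydrogens = 17.
Molecular formula: C9H17N3O2S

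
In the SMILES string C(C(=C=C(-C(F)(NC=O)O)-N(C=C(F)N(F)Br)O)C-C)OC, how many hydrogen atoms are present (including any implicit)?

Hydrogens are implicit in SMILES; fill each atom to its normal valence:
  5 × C: no H
  3 × F: no H
  2 × C: 3 H each → 6
  2 × C: 2 H each → 4
  2 × C: 1 H each → 2
  2 × N: no H
  2 × O: 1 H each → 2
  2 × O: no H
  1 × Br: no H
  1 × N: 1 H
  Total hydrogens = 15.

15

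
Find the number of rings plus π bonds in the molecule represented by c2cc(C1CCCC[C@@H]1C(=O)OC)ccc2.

Molecular formula from the SMILES: C14H18O2.
DoU = (2C + 2 + N − H − X)/2 = (2·14 + 2 + 0 − 18 − 0)/2 = 12/2 = 6.
(Structurally: 2 ring(s) + 4 π bond(s) = 6.)

6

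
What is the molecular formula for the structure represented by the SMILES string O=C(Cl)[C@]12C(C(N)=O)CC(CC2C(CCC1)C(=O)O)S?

C13H18ClNO4S

Heavy atoms from the SMILES: 13 C, 1 Cl, 1 N, 4 O, 1 S.
Implicit hydrogens by atom environment:
  5 × C: 2 H each → 10
  4 × C: 1 H each → 4
  4 × C: no H
  3 × O: no H
  1 × Cl: no H
  1 × N: 2 H
  1 × O: 1 H
  1 × S: 1 H
  Total hydrogens = 18.
Molecular formula: C13H18ClNO4S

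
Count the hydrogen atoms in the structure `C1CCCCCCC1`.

16

Hydrogens are implicit in SMILES; fill each atom to its normal valence:
  8 × C: 2 H each → 16
  Total hydrogens = 16.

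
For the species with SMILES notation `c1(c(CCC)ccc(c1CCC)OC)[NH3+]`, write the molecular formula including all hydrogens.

Heavy atoms from the SMILES: 13 C, 1 N, 1 O.
Implicit hydrogens by atom environment:
  4 × C: 2 H each → 8
  4 × C (aromatic): no H
  3 × C: 3 H each → 9
  2 × C (aromatic): 1 H each → 2
  1 × N (charge +1): 3 H
  1 × O: no H
  Total hydrogens = 22.
Net charge +1.
Molecular formula: C13H22NO+

C13H22NO+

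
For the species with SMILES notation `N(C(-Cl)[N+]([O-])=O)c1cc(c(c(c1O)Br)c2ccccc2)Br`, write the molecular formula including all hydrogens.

Heavy atoms from the SMILES: 2 Br, 13 C, 1 Cl, 2 N, 3 O.
Implicit hydrogens by atom environment:
  6 × C (aromatic): 1 H each → 6
  6 × C (aromatic): no H
  2 × Br: no H
  1 × C: 1 H
  1 × Cl: no H
  1 × N: 1 H
  1 × N (charge +1): no H
  1 × O: 1 H
  1 × O: no H
  1 × O (charge -1): no H
  Total hydrogens = 9.
Molecular formula: C13H9Br2ClN2O3

C13H9Br2ClN2O3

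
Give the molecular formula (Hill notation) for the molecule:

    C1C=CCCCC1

C7H12

Heavy atoms from the SMILES: 7 C.
Implicit hydrogens by atom environment:
  5 × C: 2 H each → 10
  2 × C: 1 H each → 2
  Total hydrogens = 12.
Molecular formula: C7H12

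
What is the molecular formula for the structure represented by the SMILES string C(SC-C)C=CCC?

C7H14S

Heavy atoms from the SMILES: 7 C, 1 S.
Implicit hydrogens by atom environment:
  3 × C: 2 H each → 6
  2 × C: 3 H each → 6
  2 × C: 1 H each → 2
  1 × S: no H
  Total hydrogens = 14.
Molecular formula: C7H14S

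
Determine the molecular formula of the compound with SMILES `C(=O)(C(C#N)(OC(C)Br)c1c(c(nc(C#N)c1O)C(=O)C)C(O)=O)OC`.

C15H12BrN3O7

Heavy atoms from the SMILES: 1 Br, 15 C, 3 N, 7 O.
Implicit hydrogens by atom environment:
  6 × C: no H
  5 × C (aromatic): no H
  5 × O: no H
  3 × C: 3 H each → 9
  2 × N: no H
  2 × O: 1 H each → 2
  1 × Br: no H
  1 × C: 1 H
  1 × N (aromatic): no H
  Total hydrogens = 12.
Molecular formula: C15H12BrN3O7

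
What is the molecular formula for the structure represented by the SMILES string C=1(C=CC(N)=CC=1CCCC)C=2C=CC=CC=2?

C16H19N

Heavy atoms from the SMILES: 16 C, 1 N.
Implicit hydrogens by atom environment:
  8 × C (aromatic): 1 H each → 8
  4 × C (aromatic): no H
  3 × C: 2 H each → 6
  1 × C: 3 H
  1 × N: 2 H
  Total hydrogens = 19.
Molecular formula: C16H19N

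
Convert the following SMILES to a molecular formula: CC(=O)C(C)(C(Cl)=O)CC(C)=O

C8H11ClO3

Heavy atoms from the SMILES: 8 C, 1 Cl, 3 O.
Implicit hydrogens by atom environment:
  4 × C: no H
  3 × C: 3 H each → 9
  3 × O: no H
  1 × C: 2 H
  1 × Cl: no H
  Total hydrogens = 11.
Molecular formula: C8H11ClO3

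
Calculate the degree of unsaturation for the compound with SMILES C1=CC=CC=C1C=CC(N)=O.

6

Molecular formula from the SMILES: C9H9NO.
DoU = (2C + 2 + N − H − X)/2 = (2·9 + 2 + 1 − 9 − 0)/2 = 12/2 = 6.
(Structurally: 1 ring(s) + 5 π bond(s) = 6.)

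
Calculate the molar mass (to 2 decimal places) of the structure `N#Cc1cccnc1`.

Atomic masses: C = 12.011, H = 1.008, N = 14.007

Molecular formula: C6H4N2.
M = 6×12.011 + 4×1.008 + 2×14.007 = 104.11 g/mol.

104.11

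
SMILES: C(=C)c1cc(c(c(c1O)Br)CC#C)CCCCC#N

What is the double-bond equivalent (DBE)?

9

Molecular formula from the SMILES: C16H16BrNO.
DoU = (2C + 2 + N − H − X)/2 = (2·16 + 2 + 1 − 16 − 1)/2 = 18/2 = 9.
(Structurally: 1 ring(s) + 8 π bond(s) = 9.)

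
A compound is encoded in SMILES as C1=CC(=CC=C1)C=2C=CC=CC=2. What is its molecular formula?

Heavy atoms from the SMILES: 12 C.
Implicit hydrogens by atom environment:
  10 × C (aromatic): 1 H each → 10
  2 × C (aromatic): no H
  Total hydrogens = 10.
Molecular formula: C12H10

C12H10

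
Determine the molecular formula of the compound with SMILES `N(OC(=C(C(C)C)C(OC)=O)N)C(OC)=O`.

C9H16N2O5

Heavy atoms from the SMILES: 9 C, 2 N, 5 O.
Implicit hydrogens by atom environment:
  5 × O: no H
  4 × C: 3 H each → 12
  4 × C: no H
  1 × C: 1 H
  1 × N: 2 H
  1 × N: 1 H
  Total hydrogens = 16.
Molecular formula: C9H16N2O5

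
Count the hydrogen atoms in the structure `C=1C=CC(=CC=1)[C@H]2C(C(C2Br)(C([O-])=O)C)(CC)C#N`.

15

Hydrogens are implicit in SMILES; fill each atom to its normal valence:
  5 × C (aromatic): 1 H each → 5
  4 × C: no H
  2 × C: 3 H each → 6
  2 × C: 1 H each → 2
  1 × Br: no H
  1 × C: 2 H
  1 × C (aromatic): no H
  1 × N: no H
  1 × O: no H
  1 × O (charge -1): no H
  Total hydrogens = 15.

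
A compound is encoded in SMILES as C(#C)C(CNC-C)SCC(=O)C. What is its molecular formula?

Heavy atoms from the SMILES: 9 C, 1 N, 1 O, 1 S.
Implicit hydrogens by atom environment:
  3 × C: 2 H each → 6
  2 × C: 3 H each → 6
  2 × C: 1 H each → 2
  2 × C: no H
  1 × N: 1 H
  1 × O: no H
  1 × S: no H
  Total hydrogens = 15.
Molecular formula: C9H15NOS

C9H15NOS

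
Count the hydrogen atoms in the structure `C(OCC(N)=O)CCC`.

Hydrogens are implicit in SMILES; fill each atom to its normal valence:
  4 × C: 2 H each → 8
  2 × O: no H
  1 × C: 3 H
  1 × C: no H
  1 × N: 2 H
  Total hydrogens = 13.

13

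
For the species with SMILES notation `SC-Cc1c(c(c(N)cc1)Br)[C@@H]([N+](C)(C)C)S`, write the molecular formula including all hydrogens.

C12H20BrN2S2+

Heavy atoms from the SMILES: 1 Br, 12 C, 2 N, 2 S.
Implicit hydrogens by atom environment:
  4 × C (aromatic): no H
  3 × C: 3 H each → 9
  2 × C: 2 H each → 4
  2 × C (aromatic): 1 H each → 2
  2 × S: 1 H each → 2
  1 × Br: no H
  1 × C: 1 H
  1 × N: 2 H
  1 × N (charge +1): no H
  Total hydrogens = 20.
Net charge +1.
Molecular formula: C12H20BrN2S2+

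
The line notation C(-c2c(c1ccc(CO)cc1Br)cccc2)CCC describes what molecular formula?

C17H19BrO

Heavy atoms from the SMILES: 1 Br, 17 C, 1 O.
Implicit hydrogens by atom environment:
  7 × C (aromatic): 1 H each → 7
  5 × C (aromatic): no H
  4 × C: 2 H each → 8
  1 × Br: no H
  1 × C: 3 H
  1 × O: 1 H
  Total hydrogens = 19.
Molecular formula: C17H19BrO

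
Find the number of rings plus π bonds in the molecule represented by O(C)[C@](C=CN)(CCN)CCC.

1

Molecular formula from the SMILES: C9H20N2O.
DoU = (2C + 2 + N − H − X)/2 = (2·9 + 2 + 2 − 20 − 0)/2 = 2/2 = 1.
(Structurally: 0 ring(s) + 1 π bond(s) = 1.)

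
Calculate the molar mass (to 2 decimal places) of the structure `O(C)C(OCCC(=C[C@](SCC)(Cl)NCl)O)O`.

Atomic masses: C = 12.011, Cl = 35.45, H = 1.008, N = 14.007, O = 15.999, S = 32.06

Molecular formula: C9H17Cl2NO4S.
M = 9×12.011 + 2×35.45 + 17×1.008 + 1×14.007 + 4×15.999 + 1×32.06 = 306.20 g/mol.

306.20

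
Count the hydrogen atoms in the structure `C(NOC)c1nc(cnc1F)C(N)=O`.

Hydrogens are implicit in SMILES; fill each atom to its normal valence:
  3 × C (aromatic): no H
  2 × N (aromatic): no H
  2 × O: no H
  1 × C: 3 H
  1 × C: 2 H
  1 × C (aromatic): 1 H
  1 × C: no H
  1 × F: no H
  1 × N: 2 H
  1 × N: 1 H
  Total hydrogens = 9.

9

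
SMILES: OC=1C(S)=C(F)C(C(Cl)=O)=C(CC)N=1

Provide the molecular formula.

Heavy atoms from the SMILES: 8 C, 1 Cl, 1 F, 1 N, 2 O, 1 S.
Implicit hydrogens by atom environment:
  5 × C (aromatic): no H
  1 × C: 3 H
  1 × C: 2 H
  1 × C: no H
  1 × Cl: no H
  1 × F: no H
  1 × N (aromatic): no H
  1 × O: 1 H
  1 × O: no H
  1 × S: 1 H
  Total hydrogens = 7.
Molecular formula: C8H7ClFNO2S

C8H7ClFNO2S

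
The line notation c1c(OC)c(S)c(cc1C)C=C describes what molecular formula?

Heavy atoms from the SMILES: 10 C, 1 O, 1 S.
Implicit hydrogens by atom environment:
  4 × C (aromatic): no H
  2 × C: 3 H each → 6
  2 × C (aromatic): 1 H each → 2
  1 × C: 2 H
  1 × C: 1 H
  1 × O: no H
  1 × S: 1 H
  Total hydrogens = 12.
Molecular formula: C10H12OS

C10H12OS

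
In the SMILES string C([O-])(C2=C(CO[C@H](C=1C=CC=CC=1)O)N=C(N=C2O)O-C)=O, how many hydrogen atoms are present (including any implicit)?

Hydrogens are implicit in SMILES; fill each atom to its normal valence:
  5 × C (aromatic): 1 H each → 5
  5 × C (aromatic): no H
  3 × O: no H
  2 × N (aromatic): no H
  2 × O: 1 H each → 2
  1 × C: 3 H
  1 × C: 2 H
  1 × C: 1 H
  1 × C: no H
  1 × O (charge -1): no H
  Total hydrogens = 13.

13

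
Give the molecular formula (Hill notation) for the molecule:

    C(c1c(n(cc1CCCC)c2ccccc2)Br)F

Heavy atoms from the SMILES: 1 Br, 15 C, 1 F, 1 N.
Implicit hydrogens by atom environment:
  6 × C (aromatic): 1 H each → 6
  4 × C: 2 H each → 8
  4 × C (aromatic): no H
  1 × Br: no H
  1 × C: 3 H
  1 × F: no H
  1 × N (aromatic): no H
  Total hydrogens = 17.
Molecular formula: C15H17BrFN

C15H17BrFN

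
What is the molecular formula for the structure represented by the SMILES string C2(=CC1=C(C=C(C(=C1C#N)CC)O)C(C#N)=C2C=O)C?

C16H12N2O2

Heavy atoms from the SMILES: 16 C, 2 N, 2 O.
Implicit hydrogens by atom environment:
  8 × C (aromatic): no H
  2 × C: 3 H each → 6
  2 × C (aromatic): 1 H each → 2
  2 × C: no H
  2 × N: no H
  1 × C: 2 H
  1 × C: 1 H
  1 × O: 1 H
  1 × O: no H
  Total hydrogens = 12.
Molecular formula: C16H12N2O2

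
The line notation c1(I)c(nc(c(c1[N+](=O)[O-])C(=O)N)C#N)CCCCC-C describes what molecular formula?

C13H15IN4O3

Heavy atoms from the SMILES: 13 C, 1 I, 4 N, 3 O.
Implicit hydrogens by atom environment:
  5 × C: 2 H each → 10
  5 × C (aromatic): no H
  2 × C: no H
  2 × O: no H
  1 × C: 3 H
  1 × I: no H
  1 × N: 2 H
  1 × N (aromatic): no H
  1 × N: no H
  1 × N (charge +1): no H
  1 × O (charge -1): no H
  Total hydrogens = 15.
Molecular formula: C13H15IN4O3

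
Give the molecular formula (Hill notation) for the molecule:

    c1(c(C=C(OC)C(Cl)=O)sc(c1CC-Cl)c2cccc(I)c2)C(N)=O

Heavy atoms from the SMILES: 17 C, 2 Cl, 1 I, 1 N, 3 O, 1 S.
Implicit hydrogens by atom environment:
  6 × C (aromatic): no H
  4 × C (aromatic): 1 H each → 4
  3 × C: no H
  3 × O: no H
  2 × C: 2 H each → 4
  2 × Cl: no H
  1 × C: 3 H
  1 × C: 1 H
  1 × I: no H
  1 × N: 2 H
  1 × S (aromatic): no H
  Total hydrogens = 14.
Molecular formula: C17H14Cl2INO3S

C17H14Cl2INO3S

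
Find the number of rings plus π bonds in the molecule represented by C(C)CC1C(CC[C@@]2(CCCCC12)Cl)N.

Molecular formula from the SMILES: C13H24ClN.
DoU = (2C + 2 + N − H − X)/2 = (2·13 + 2 + 1 − 24 − 1)/2 = 4/2 = 2.
(Structurally: 2 ring(s) + 0 π bond(s) = 2.)

2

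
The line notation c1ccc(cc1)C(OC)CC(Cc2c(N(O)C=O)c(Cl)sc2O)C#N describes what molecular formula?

C17H17ClN2O4S

Heavy atoms from the SMILES: 17 C, 1 Cl, 2 N, 4 O, 1 S.
Implicit hydrogens by atom environment:
  5 × C (aromatic): 1 H each → 5
  5 × C (aromatic): no H
  3 × C: 1 H each → 3
  2 × C: 2 H each → 4
  2 × N: no H
  2 × O: 1 H each → 2
  2 × O: no H
  1 × C: 3 H
  1 × C: no H
  1 × Cl: no H
  1 × S (aromatic): no H
  Total hydrogens = 17.
Molecular formula: C17H17ClN2O4S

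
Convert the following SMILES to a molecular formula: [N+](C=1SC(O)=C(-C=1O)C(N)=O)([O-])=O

C5H4N2O5S

Heavy atoms from the SMILES: 5 C, 2 N, 5 O, 1 S.
Implicit hydrogens by atom environment:
  4 × C (aromatic): no H
  2 × O: 1 H each → 2
  2 × O: no H
  1 × C: no H
  1 × N: 2 H
  1 × N (charge +1): no H
  1 × O (charge -1): no H
  1 × S (aromatic): no H
  Total hydrogens = 4.
Molecular formula: C5H4N2O5S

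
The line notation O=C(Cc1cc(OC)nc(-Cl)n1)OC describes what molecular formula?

C8H9ClN2O3

Heavy atoms from the SMILES: 8 C, 1 Cl, 2 N, 3 O.
Implicit hydrogens by atom environment:
  3 × C (aromatic): no H
  3 × O: no H
  2 × C: 3 H each → 6
  2 × N (aromatic): no H
  1 × C: 2 H
  1 × C (aromatic): 1 H
  1 × C: no H
  1 × Cl: no H
  Total hydrogens = 9.
Molecular formula: C8H9ClN2O3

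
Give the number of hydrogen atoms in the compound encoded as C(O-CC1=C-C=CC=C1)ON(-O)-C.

13

Hydrogens are implicit in SMILES; fill each atom to its normal valence:
  5 × C (aromatic): 1 H each → 5
  2 × C: 2 H each → 4
  2 × O: no H
  1 × C: 3 H
  1 × C (aromatic): no H
  1 × N: no H
  1 × O: 1 H
  Total hydrogens = 13.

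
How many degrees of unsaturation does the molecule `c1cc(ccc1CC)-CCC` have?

Molecular formula from the SMILES: C11H16.
DoU = (2C + 2 + N − H − X)/2 = (2·11 + 2 + 0 − 16 − 0)/2 = 8/2 = 4.
(Structurally: 1 ring(s) + 3 π bond(s) = 4.)

4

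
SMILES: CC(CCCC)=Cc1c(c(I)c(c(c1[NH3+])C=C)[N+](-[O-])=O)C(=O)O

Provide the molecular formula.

C16H20IN2O4+

Heavy atoms from the SMILES: 16 C, 1 I, 2 N, 4 O.
Implicit hydrogens by atom environment:
  6 × C (aromatic): no H
  4 × C: 2 H each → 8
  2 × C: 3 H each → 6
  2 × C: 1 H each → 2
  2 × C: no H
  2 × O: no H
  1 × I: no H
  1 × N (charge +1): 3 H
  1 × N (charge +1): no H
  1 × O: 1 H
  1 × O (charge -1): no H
  Total hydrogens = 20.
Net charge +1.
Molecular formula: C16H20IN2O4+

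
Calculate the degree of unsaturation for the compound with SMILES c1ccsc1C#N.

Molecular formula from the SMILES: C5H3NS.
DoU = (2C + 2 + N − H − X)/2 = (2·5 + 2 + 1 − 3 − 0)/2 = 10/2 = 5.
(Structurally: 1 ring(s) + 4 π bond(s) = 5.)

5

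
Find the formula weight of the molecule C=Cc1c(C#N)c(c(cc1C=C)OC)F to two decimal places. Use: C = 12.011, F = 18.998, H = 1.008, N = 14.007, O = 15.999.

203.22

Molecular formula: C12H10FNO.
M = 12×12.011 + 1×18.998 + 10×1.008 + 1×14.007 + 1×15.999 = 203.22 g/mol.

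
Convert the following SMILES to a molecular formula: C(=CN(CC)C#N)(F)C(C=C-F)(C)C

Heavy atoms from the SMILES: 10 C, 2 F, 2 N.
Implicit hydrogens by atom environment:
  3 × C: 3 H each → 9
  3 × C: 1 H each → 3
  3 × C: no H
  2 × F: no H
  2 × N: no H
  1 × C: 2 H
  Total hydrogens = 14.
Molecular formula: C10H14F2N2

C10H14F2N2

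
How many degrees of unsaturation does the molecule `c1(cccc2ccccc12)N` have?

Molecular formula from the SMILES: C10H9N.
DoU = (2C + 2 + N − H − X)/2 = (2·10 + 2 + 1 − 9 − 0)/2 = 14/2 = 7.
(Structurally: 2 ring(s) + 5 π bond(s) = 7.)

7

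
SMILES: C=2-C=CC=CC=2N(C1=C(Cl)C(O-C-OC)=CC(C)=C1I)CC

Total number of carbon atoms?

The symbol for carbon appears 17 times in the SMILES. (Cl is a single chlorine, not C + l.)

17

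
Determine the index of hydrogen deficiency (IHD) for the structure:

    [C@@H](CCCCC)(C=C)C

Molecular formula from the SMILES: C9H18.
DoU = (2C + 2 + N − H − X)/2 = (2·9 + 2 + 0 − 18 − 0)/2 = 2/2 = 1.
(Structurally: 0 ring(s) + 1 π bond(s) = 1.)

1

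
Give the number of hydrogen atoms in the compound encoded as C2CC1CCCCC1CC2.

Hydrogens are implicit in SMILES; fill each atom to its normal valence:
  8 × C: 2 H each → 16
  2 × C: 1 H each → 2
  Total hydrogens = 18.

18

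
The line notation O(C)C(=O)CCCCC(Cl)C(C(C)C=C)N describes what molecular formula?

Heavy atoms from the SMILES: 12 C, 1 Cl, 1 N, 2 O.
Implicit hydrogens by atom environment:
  5 × C: 2 H each → 10
  4 × C: 1 H each → 4
  2 × C: 3 H each → 6
  2 × O: no H
  1 × C: no H
  1 × Cl: no H
  1 × N: 2 H
  Total hydrogens = 22.
Molecular formula: C12H22ClNO2

C12H22ClNO2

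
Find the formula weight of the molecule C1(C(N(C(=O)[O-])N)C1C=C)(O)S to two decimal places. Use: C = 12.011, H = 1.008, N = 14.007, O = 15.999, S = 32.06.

189.21

Molecular formula: C6H9N2O3S-.
M = 6×12.011 + 9×1.008 + 2×14.007 + 3×15.999 + 1×32.06 = 189.21 g/mol.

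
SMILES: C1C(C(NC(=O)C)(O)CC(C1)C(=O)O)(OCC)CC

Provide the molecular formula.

C13H23NO5

Heavy atoms from the SMILES: 13 C, 1 N, 5 O.
Implicit hydrogens by atom environment:
  5 × C: 2 H each → 10
  4 × C: no H
  3 × C: 3 H each → 9
  3 × O: no H
  2 × O: 1 H each → 2
  1 × C: 1 H
  1 × N: 1 H
  Total hydrogens = 23.
Molecular formula: C13H23NO5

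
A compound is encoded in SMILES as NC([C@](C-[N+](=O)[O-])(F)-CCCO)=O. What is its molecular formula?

C6H11FN2O4

Heavy atoms from the SMILES: 6 C, 1 F, 2 N, 4 O.
Implicit hydrogens by atom environment:
  4 × C: 2 H each → 8
  2 × C: no H
  2 × O: no H
  1 × F: no H
  1 × N: 2 H
  1 × N (charge +1): no H
  1 × O: 1 H
  1 × O (charge -1): no H
  Total hydrogens = 11.
Molecular formula: C6H11FN2O4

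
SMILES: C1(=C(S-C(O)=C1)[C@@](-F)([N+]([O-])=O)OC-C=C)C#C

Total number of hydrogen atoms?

8

Hydrogens are implicit in SMILES; fill each atom to its normal valence:
  3 × C (aromatic): no H
  2 × C: 2 H each → 4
  2 × C: 1 H each → 2
  2 × C: no H
  2 × O: no H
  1 × C (aromatic): 1 H
  1 × F: no H
  1 × N (charge +1): no H
  1 × O: 1 H
  1 × O (charge -1): no H
  1 × S (aromatic): no H
  Total hydrogens = 8.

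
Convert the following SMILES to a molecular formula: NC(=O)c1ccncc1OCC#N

Heavy atoms from the SMILES: 8 C, 3 N, 2 O.
Implicit hydrogens by atom environment:
  3 × C (aromatic): 1 H each → 3
  2 × C (aromatic): no H
  2 × C: no H
  2 × O: no H
  1 × C: 2 H
  1 × N: 2 H
  1 × N (aromatic): no H
  1 × N: no H
  Total hydrogens = 7.
Molecular formula: C8H7N3O2

C8H7N3O2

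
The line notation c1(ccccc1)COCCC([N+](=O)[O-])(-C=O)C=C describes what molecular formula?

C13H15NO4

Heavy atoms from the SMILES: 13 C, 1 N, 4 O.
Implicit hydrogens by atom environment:
  5 × C (aromatic): 1 H each → 5
  4 × C: 2 H each → 8
  3 × O: no H
  2 × C: 1 H each → 2
  1 × C: no H
  1 × C (aromatic): no H
  1 × N (charge +1): no H
  1 × O (charge -1): no H
  Total hydrogens = 15.
Molecular formula: C13H15NO4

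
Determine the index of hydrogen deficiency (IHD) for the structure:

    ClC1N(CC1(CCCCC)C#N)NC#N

5

Molecular formula from the SMILES: C10H15ClN4.
DoU = (2C + 2 + N − H − X)/2 = (2·10 + 2 + 4 − 15 − 1)/2 = 10/2 = 5.
(Structurally: 1 ring(s) + 4 π bond(s) = 5.)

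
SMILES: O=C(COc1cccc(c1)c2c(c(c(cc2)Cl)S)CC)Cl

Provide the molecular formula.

Heavy atoms from the SMILES: 16 C, 2 Cl, 2 O, 1 S.
Implicit hydrogens by atom environment:
  6 × C (aromatic): 1 H each → 6
  6 × C (aromatic): no H
  2 × C: 2 H each → 4
  2 × Cl: no H
  2 × O: no H
  1 × C: 3 H
  1 × C: no H
  1 × S: 1 H
  Total hydrogens = 14.
Molecular formula: C16H14Cl2O2S

C16H14Cl2O2S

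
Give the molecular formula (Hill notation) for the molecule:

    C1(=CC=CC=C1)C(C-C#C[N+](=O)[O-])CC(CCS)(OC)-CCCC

Heavy atoms from the SMILES: 19 C, 1 N, 3 O, 1 S.
Implicit hydrogens by atom environment:
  7 × C: 2 H each → 14
  5 × C (aromatic): 1 H each → 5
  3 × C: no H
  2 × C: 3 H each → 6
  2 × O: no H
  1 × C: 1 H
  1 × C (aromatic): no H
  1 × N (charge +1): no H
  1 × O (charge -1): no H
  1 × S: 1 H
  Total hydrogens = 27.
Molecular formula: C19H27NO3S

C19H27NO3S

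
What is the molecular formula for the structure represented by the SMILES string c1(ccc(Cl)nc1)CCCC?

C9H12ClN

Heavy atoms from the SMILES: 9 C, 1 Cl, 1 N.
Implicit hydrogens by atom environment:
  3 × C: 2 H each → 6
  3 × C (aromatic): 1 H each → 3
  2 × C (aromatic): no H
  1 × C: 3 H
  1 × Cl: no H
  1 × N (aromatic): no H
  Total hydrogens = 12.
Molecular formula: C9H12ClN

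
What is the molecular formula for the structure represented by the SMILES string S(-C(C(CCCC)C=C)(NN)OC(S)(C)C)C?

C12H26N2OS2

Heavy atoms from the SMILES: 12 C, 2 N, 1 O, 2 S.
Implicit hydrogens by atom environment:
  4 × C: 3 H each → 12
  4 × C: 2 H each → 8
  2 × C: 1 H each → 2
  2 × C: no H
  1 × N: 2 H
  1 × N: 1 H
  1 × O: no H
  1 × S: 1 H
  1 × S: no H
  Total hydrogens = 26.
Molecular formula: C12H26N2OS2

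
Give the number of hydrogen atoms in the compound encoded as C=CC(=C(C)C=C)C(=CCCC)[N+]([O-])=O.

17

Hydrogens are implicit in SMILES; fill each atom to its normal valence:
  4 × C: 2 H each → 8
  3 × C: 1 H each → 3
  3 × C: no H
  2 × C: 3 H each → 6
  1 × N (charge +1): no H
  1 × O: no H
  1 × O (charge -1): no H
  Total hydrogens = 17.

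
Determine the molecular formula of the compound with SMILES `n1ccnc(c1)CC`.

C6H8N2

Heavy atoms from the SMILES: 6 C, 2 N.
Implicit hydrogens by atom environment:
  3 × C (aromatic): 1 H each → 3
  2 × N (aromatic): no H
  1 × C: 3 H
  1 × C: 2 H
  1 × C (aromatic): no H
  Total hydrogens = 8.
Molecular formula: C6H8N2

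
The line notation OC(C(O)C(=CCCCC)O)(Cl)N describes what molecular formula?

Heavy atoms from the SMILES: 8 C, 1 Cl, 1 N, 3 O.
Implicit hydrogens by atom environment:
  3 × C: 2 H each → 6
  3 × O: 1 H each → 3
  2 × C: 1 H each → 2
  2 × C: no H
  1 × C: 3 H
  1 × Cl: no H
  1 × N: 2 H
  Total hydrogens = 16.
Molecular formula: C8H16ClNO3

C8H16ClNO3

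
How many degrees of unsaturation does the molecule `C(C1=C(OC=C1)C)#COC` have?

5

Molecular formula from the SMILES: C8H8O2.
DoU = (2C + 2 + N − H − X)/2 = (2·8 + 2 + 0 − 8 − 0)/2 = 10/2 = 5.
(Structurally: 1 ring(s) + 4 π bond(s) = 5.)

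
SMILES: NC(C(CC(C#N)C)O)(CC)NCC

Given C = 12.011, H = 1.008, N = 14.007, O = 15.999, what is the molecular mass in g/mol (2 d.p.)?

Molecular formula: C10H21N3O.
M = 10×12.011 + 21×1.008 + 3×14.007 + 1×15.999 = 199.30 g/mol.

199.30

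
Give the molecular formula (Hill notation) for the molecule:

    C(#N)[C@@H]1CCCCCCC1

C9H15N

Heavy atoms from the SMILES: 9 C, 1 N.
Implicit hydrogens by atom environment:
  7 × C: 2 H each → 14
  1 × C: 1 H
  1 × C: no H
  1 × N: no H
  Total hydrogens = 15.
Molecular formula: C9H15N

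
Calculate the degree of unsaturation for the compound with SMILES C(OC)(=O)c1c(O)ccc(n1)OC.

5

Molecular formula from the SMILES: C8H9NO4.
DoU = (2C + 2 + N − H − X)/2 = (2·8 + 2 + 1 − 9 − 0)/2 = 10/2 = 5.
(Structurally: 1 ring(s) + 4 π bond(s) = 5.)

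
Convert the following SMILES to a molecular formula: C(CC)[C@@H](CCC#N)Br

C7H12BrN

Heavy atoms from the SMILES: 1 Br, 7 C, 1 N.
Implicit hydrogens by atom environment:
  4 × C: 2 H each → 8
  1 × Br: no H
  1 × C: 3 H
  1 × C: 1 H
  1 × C: no H
  1 × N: no H
  Total hydrogens = 12.
Molecular formula: C7H12BrN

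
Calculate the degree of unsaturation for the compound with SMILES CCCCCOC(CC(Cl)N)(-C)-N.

Molecular formula from the SMILES: C9H21ClN2O.
DoU = (2C + 2 + N − H − X)/2 = (2·9 + 2 + 2 − 21 − 1)/2 = 0/2 = 0.
(Structurally: 0 ring(s) + 0 π bond(s) = 0.)

0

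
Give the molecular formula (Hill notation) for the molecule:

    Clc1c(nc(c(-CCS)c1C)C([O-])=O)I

Heavy atoms from the SMILES: 9 C, 1 Cl, 1 I, 1 N, 2 O, 1 S.
Implicit hydrogens by atom environment:
  5 × C (aromatic): no H
  2 × C: 2 H each → 4
  1 × C: 3 H
  1 × C: no H
  1 × Cl: no H
  1 × I: no H
  1 × N (aromatic): no H
  1 × O: no H
  1 × O (charge -1): no H
  1 × S: 1 H
  Total hydrogens = 8.
Net charge -1.
Molecular formula: C9H8ClINO2S-

C9H8ClINO2S-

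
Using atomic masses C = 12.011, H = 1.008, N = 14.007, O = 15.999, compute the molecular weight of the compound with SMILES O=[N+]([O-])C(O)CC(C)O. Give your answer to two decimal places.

135.12

Molecular formula: C4H9NO4.
M = 4×12.011 + 9×1.008 + 1×14.007 + 4×15.999 = 135.12 g/mol.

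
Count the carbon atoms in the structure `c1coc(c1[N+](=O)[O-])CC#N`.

The symbol for carbon appears 6 times in the SMILES. Lowercase c denotes aromatic carbon and counts toward C.

6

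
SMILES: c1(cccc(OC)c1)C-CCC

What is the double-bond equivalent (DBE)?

4

Molecular formula from the SMILES: C11H16O.
DoU = (2C + 2 + N − H − X)/2 = (2·11 + 2 + 0 − 16 − 0)/2 = 8/2 = 4.
(Structurally: 1 ring(s) + 3 π bond(s) = 4.)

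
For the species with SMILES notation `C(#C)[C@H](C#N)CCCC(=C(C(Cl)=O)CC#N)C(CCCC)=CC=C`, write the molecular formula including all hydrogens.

Heavy atoms from the SMILES: 20 C, 1 Cl, 2 N, 1 O.
Implicit hydrogens by atom environment:
  8 × C: 2 H each → 16
  7 × C: no H
  4 × C: 1 H each → 4
  2 × N: no H
  1 × C: 3 H
  1 × Cl: no H
  1 × O: no H
  Total hydrogens = 23.
Molecular formula: C20H23ClN2O

C20H23ClN2O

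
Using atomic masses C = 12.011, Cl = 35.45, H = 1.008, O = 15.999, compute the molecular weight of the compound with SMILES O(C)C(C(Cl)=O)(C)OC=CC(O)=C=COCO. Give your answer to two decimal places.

264.66

Molecular formula: C10H13ClO6.
M = 10×12.011 + 1×35.45 + 13×1.008 + 6×15.999 = 264.66 g/mol.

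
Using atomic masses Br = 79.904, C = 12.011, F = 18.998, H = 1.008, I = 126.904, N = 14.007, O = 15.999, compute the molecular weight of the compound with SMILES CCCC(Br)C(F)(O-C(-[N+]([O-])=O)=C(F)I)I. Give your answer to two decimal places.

Molecular formula: C7H8BrF2I2NO3.
M = 1×79.904 + 7×12.011 + 2×18.998 + 8×1.008 + 2×126.904 + 1×14.007 + 3×15.999 = 525.85 g/mol.

525.85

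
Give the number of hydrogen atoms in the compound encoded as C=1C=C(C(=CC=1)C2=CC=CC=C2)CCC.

Hydrogens are implicit in SMILES; fill each atom to its normal valence:
  9 × C (aromatic): 1 H each → 9
  3 × C (aromatic): no H
  2 × C: 2 H each → 4
  1 × C: 3 H
  Total hydrogens = 16.

16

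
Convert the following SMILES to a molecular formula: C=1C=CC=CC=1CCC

C9H12

Heavy atoms from the SMILES: 9 C.
Implicit hydrogens by atom environment:
  5 × C (aromatic): 1 H each → 5
  2 × C: 2 H each → 4
  1 × C: 3 H
  1 × C (aromatic): no H
  Total hydrogens = 12.
Molecular formula: C9H12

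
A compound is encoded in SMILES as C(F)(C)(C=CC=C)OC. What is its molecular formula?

C7H11FO

Heavy atoms from the SMILES: 7 C, 1 F, 1 O.
Implicit hydrogens by atom environment:
  3 × C: 1 H each → 3
  2 × C: 3 H each → 6
  1 × C: 2 H
  1 × C: no H
  1 × F: no H
  1 × O: no H
  Total hydrogens = 11.
Molecular formula: C7H11FO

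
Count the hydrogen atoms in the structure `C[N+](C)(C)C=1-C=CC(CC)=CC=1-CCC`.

Hydrogens are implicit in SMILES; fill each atom to its normal valence:
  5 × C: 3 H each → 15
  3 × C: 2 H each → 6
  3 × C (aromatic): 1 H each → 3
  3 × C (aromatic): no H
  1 × N (charge +1): no H
  Total hydrogens = 24.

24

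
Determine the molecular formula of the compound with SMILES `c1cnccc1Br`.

Heavy atoms from the SMILES: 1 Br, 5 C, 1 N.
Implicit hydrogens by atom environment:
  4 × C (aromatic): 1 H each → 4
  1 × Br: no H
  1 × C (aromatic): no H
  1 × N (aromatic): no H
  Total hydrogens = 4.
Molecular formula: C5H4BrN

C5H4BrN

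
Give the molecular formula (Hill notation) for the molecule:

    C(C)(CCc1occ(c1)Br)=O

Heavy atoms from the SMILES: 1 Br, 8 C, 2 O.
Implicit hydrogens by atom environment:
  2 × C: 2 H each → 4
  2 × C (aromatic): 1 H each → 2
  2 × C (aromatic): no H
  1 × Br: no H
  1 × C: 3 H
  1 × C: no H
  1 × O (aromatic): no H
  1 × O: no H
  Total hydrogens = 9.
Molecular formula: C8H9BrO2

C8H9BrO2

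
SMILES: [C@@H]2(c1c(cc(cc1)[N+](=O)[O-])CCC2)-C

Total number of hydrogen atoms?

13

Hydrogens are implicit in SMILES; fill each atom to its normal valence:
  3 × C: 2 H each → 6
  3 × C (aromatic): 1 H each → 3
  3 × C (aromatic): no H
  1 × C: 3 H
  1 × C: 1 H
  1 × N (charge +1): no H
  1 × O: no H
  1 × O (charge -1): no H
  Total hydrogens = 13.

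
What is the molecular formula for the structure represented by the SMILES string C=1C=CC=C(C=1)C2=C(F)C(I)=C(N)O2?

Heavy atoms from the SMILES: 10 C, 1 F, 1 I, 1 N, 1 O.
Implicit hydrogens by atom environment:
  5 × C (aromatic): 1 H each → 5
  5 × C (aromatic): no H
  1 × F: no H
  1 × I: no H
  1 × N: 2 H
  1 × O (aromatic): no H
  Total hydrogens = 7.
Molecular formula: C10H7FINO

C10H7FINO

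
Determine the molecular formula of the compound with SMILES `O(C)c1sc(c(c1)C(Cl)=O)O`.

Heavy atoms from the SMILES: 6 C, 1 Cl, 3 O, 1 S.
Implicit hydrogens by atom environment:
  3 × C (aromatic): no H
  2 × O: no H
  1 × C: 3 H
  1 × C (aromatic): 1 H
  1 × C: no H
  1 × Cl: no H
  1 × O: 1 H
  1 × S (aromatic): no H
  Total hydrogens = 5.
Molecular formula: C6H5ClO3S

C6H5ClO3S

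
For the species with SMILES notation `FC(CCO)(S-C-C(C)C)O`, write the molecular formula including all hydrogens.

C7H15FO2S

Heavy atoms from the SMILES: 7 C, 1 F, 2 O, 1 S.
Implicit hydrogens by atom environment:
  3 × C: 2 H each → 6
  2 × C: 3 H each → 6
  2 × O: 1 H each → 2
  1 × C: 1 H
  1 × C: no H
  1 × F: no H
  1 × S: no H
  Total hydrogens = 15.
Molecular formula: C7H15FO2S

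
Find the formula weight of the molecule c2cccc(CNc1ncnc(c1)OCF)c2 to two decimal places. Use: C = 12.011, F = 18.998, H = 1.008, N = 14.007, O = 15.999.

233.25

Molecular formula: C12H12FN3O.
M = 12×12.011 + 1×18.998 + 12×1.008 + 3×14.007 + 1×15.999 = 233.25 g/mol.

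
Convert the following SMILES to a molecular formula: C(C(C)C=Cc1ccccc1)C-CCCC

C16H24

Heavy atoms from the SMILES: 16 C.
Implicit hydrogens by atom environment:
  5 × C: 2 H each → 10
  5 × C (aromatic): 1 H each → 5
  3 × C: 1 H each → 3
  2 × C: 3 H each → 6
  1 × C (aromatic): no H
  Total hydrogens = 24.
Molecular formula: C16H24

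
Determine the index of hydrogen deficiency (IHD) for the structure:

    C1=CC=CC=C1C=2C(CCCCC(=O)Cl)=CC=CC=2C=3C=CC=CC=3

13

Molecular formula from the SMILES: C23H21ClO.
DoU = (2C + 2 + N − H − X)/2 = (2·23 + 2 + 0 − 21 − 1)/2 = 26/2 = 13.
(Structurally: 3 ring(s) + 10 π bond(s) = 13.)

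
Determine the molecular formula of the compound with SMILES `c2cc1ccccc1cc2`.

C10H8

Heavy atoms from the SMILES: 10 C.
Implicit hydrogens by atom environment:
  8 × C (aromatic): 1 H each → 8
  2 × C (aromatic): no H
  Total hydrogens = 8.
Molecular formula: C10H8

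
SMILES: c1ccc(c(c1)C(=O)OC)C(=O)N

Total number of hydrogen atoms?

9

Hydrogens are implicit in SMILES; fill each atom to its normal valence:
  4 × C (aromatic): 1 H each → 4
  3 × O: no H
  2 × C (aromatic): no H
  2 × C: no H
  1 × C: 3 H
  1 × N: 2 H
  Total hydrogens = 9.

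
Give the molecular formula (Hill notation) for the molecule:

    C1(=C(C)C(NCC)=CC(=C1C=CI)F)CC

C13H17FIN

Heavy atoms from the SMILES: 13 C, 1 F, 1 I, 1 N.
Implicit hydrogens by atom environment:
  5 × C (aromatic): no H
  3 × C: 3 H each → 9
  2 × C: 2 H each → 4
  2 × C: 1 H each → 2
  1 × C (aromatic): 1 H
  1 × F: no H
  1 × I: no H
  1 × N: 1 H
  Total hydrogens = 17.
Molecular formula: C13H17FIN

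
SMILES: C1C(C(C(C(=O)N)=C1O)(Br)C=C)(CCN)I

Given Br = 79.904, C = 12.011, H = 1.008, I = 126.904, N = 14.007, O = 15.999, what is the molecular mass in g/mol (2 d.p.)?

401.04

Molecular formula: C10H14BrIN2O2.
M = 1×79.904 + 10×12.011 + 14×1.008 + 1×126.904 + 2×14.007 + 2×15.999 = 401.04 g/mol.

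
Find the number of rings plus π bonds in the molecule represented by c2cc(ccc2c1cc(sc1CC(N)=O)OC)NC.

Molecular formula from the SMILES: C14H16N2O2S.
DoU = (2C + 2 + N − H − X)/2 = (2·14 + 2 + 2 − 16 − 0)/2 = 16/2 = 8.
(Structurally: 2 ring(s) + 6 π bond(s) = 8.)

8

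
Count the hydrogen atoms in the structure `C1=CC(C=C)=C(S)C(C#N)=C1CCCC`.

Hydrogens are implicit in SMILES; fill each atom to its normal valence:
  4 × C: 2 H each → 8
  4 × C (aromatic): no H
  2 × C (aromatic): 1 H each → 2
  1 × C: 3 H
  1 × C: 1 H
  1 × C: no H
  1 × N: no H
  1 × S: 1 H
  Total hydrogens = 15.

15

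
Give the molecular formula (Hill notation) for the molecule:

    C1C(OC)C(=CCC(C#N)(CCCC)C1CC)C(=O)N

C16H26N2O2

Heavy atoms from the SMILES: 16 C, 2 N, 2 O.
Implicit hydrogens by atom environment:
  6 × C: 2 H each → 12
  4 × C: no H
  3 × C: 3 H each → 9
  3 × C: 1 H each → 3
  2 × O: no H
  1 × N: 2 H
  1 × N: no H
  Total hydrogens = 26.
Molecular formula: C16H26N2O2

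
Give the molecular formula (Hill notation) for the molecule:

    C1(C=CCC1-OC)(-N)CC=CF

Heavy atoms from the SMILES: 9 C, 1 F, 1 N, 1 O.
Implicit hydrogens by atom environment:
  5 × C: 1 H each → 5
  2 × C: 2 H each → 4
  1 × C: 3 H
  1 × C: no H
  1 × F: no H
  1 × N: 2 H
  1 × O: no H
  Total hydrogens = 14.
Molecular formula: C9H14FNO

C9H14FNO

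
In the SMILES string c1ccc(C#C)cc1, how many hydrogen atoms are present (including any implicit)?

Hydrogens are implicit in SMILES; fill each atom to its normal valence:
  5 × C (aromatic): 1 H each → 5
  1 × C: 1 H
  1 × C (aromatic): no H
  1 × C: no H
  Total hydrogens = 6.

6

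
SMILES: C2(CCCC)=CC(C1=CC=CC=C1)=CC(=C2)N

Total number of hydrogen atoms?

Hydrogens are implicit in SMILES; fill each atom to its normal valence:
  8 × C (aromatic): 1 H each → 8
  4 × C (aromatic): no H
  3 × C: 2 H each → 6
  1 × C: 3 H
  1 × N: 2 H
  Total hydrogens = 19.

19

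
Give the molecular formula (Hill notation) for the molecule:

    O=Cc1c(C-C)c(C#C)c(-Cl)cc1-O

C11H9ClO2

Heavy atoms from the SMILES: 11 C, 1 Cl, 2 O.
Implicit hydrogens by atom environment:
  5 × C (aromatic): no H
  2 × C: 1 H each → 2
  1 × C: 3 H
  1 × C: 2 H
  1 × C (aromatic): 1 H
  1 × C: no H
  1 × Cl: no H
  1 × O: 1 H
  1 × O: no H
  Total hydrogens = 9.
Molecular formula: C11H9ClO2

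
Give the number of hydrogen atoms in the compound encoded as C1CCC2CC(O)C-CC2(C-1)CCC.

Hydrogens are implicit in SMILES; fill each atom to its normal valence:
  9 × C: 2 H each → 18
  2 × C: 1 H each → 2
  1 × C: 3 H
  1 × C: no H
  1 × O: 1 H
  Total hydrogens = 24.

24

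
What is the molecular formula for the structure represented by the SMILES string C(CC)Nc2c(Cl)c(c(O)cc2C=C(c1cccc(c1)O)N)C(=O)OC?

Heavy atoms from the SMILES: 19 C, 1 Cl, 2 N, 4 O.
Implicit hydrogens by atom environment:
  7 × C (aromatic): no H
  5 × C (aromatic): 1 H each → 5
  2 × C: 3 H each → 6
  2 × C: 2 H each → 4
  2 × C: no H
  2 × O: 1 H each → 2
  2 × O: no H
  1 × C: 1 H
  1 × Cl: no H
  1 × N: 2 H
  1 × N: 1 H
  Total hydrogens = 21.
Molecular formula: C19H21ClN2O4

C19H21ClN2O4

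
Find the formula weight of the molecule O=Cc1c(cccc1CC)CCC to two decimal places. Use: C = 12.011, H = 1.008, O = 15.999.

176.26

Molecular formula: C12H16O.
M = 12×12.011 + 16×1.008 + 1×15.999 = 176.26 g/mol.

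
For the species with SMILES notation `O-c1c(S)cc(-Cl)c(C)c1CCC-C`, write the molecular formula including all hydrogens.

C11H15ClOS

Heavy atoms from the SMILES: 11 C, 1 Cl, 1 O, 1 S.
Implicit hydrogens by atom environment:
  5 × C (aromatic): no H
  3 × C: 2 H each → 6
  2 × C: 3 H each → 6
  1 × C (aromatic): 1 H
  1 × Cl: no H
  1 × O: 1 H
  1 × S: 1 H
  Total hydrogens = 15.
Molecular formula: C11H15ClOS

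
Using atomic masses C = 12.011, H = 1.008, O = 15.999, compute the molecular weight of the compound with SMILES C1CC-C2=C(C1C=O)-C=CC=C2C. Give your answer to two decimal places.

174.24

Molecular formula: C12H14O.
M = 12×12.011 + 14×1.008 + 1×15.999 = 174.24 g/mol.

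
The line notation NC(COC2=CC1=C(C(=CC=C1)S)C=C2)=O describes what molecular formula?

C12H11NO2S

Heavy atoms from the SMILES: 12 C, 1 N, 2 O, 1 S.
Implicit hydrogens by atom environment:
  6 × C (aromatic): 1 H each → 6
  4 × C (aromatic): no H
  2 × O: no H
  1 × C: 2 H
  1 × C: no H
  1 × N: 2 H
  1 × S: 1 H
  Total hydrogens = 11.
Molecular formula: C12H11NO2S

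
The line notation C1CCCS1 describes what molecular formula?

C4H8S

Heavy atoms from the SMILES: 4 C, 1 S.
Implicit hydrogens by atom environment:
  4 × C: 2 H each → 8
  1 × S: no H
  Total hydrogens = 8.
Molecular formula: C4H8S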